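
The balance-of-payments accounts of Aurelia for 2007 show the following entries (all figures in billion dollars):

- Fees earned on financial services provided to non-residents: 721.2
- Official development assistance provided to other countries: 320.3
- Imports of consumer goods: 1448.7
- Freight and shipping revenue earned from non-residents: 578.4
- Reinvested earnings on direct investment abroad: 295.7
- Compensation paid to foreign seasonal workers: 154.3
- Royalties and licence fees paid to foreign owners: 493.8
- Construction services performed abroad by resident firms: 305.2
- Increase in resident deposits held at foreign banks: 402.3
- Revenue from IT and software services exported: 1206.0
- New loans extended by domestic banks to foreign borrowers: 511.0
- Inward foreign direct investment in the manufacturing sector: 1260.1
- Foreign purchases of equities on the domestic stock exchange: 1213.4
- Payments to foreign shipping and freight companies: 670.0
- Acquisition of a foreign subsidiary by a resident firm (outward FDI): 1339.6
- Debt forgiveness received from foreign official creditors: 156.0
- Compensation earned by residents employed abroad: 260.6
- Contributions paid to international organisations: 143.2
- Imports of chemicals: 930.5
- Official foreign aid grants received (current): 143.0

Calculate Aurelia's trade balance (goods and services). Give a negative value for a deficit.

Goods: -930.5 - 1448.7 = -2379.2
Services: 1206.0 - 670.0 + 578.4 - 493.8 + 305.2 + 721.2 = 1647.0
Trade balance = -2379.2 + 1647.0 = -732.2
(Excluded from the trade balance — secondary income: official development assistance provided to other countries 320.3, contributions paid to international organisations 143.2, official foreign aid grants received (current) 143.0; primary income: reinvested earnings on direct investment abroad 295.7, compensation paid to foreign seasonal workers 154.3, compensation earned by residents employed abroad 260.6; financial account: increase in resident deposits held at foreign banks 402.3, new loans extended by domestic banks to foreign borrowers 511.0, inward foreign direct investment in the manufacturing sector 1260.1, foreign purchases of equities on the domestic stock exchange 1213.4, acquisition of a foreign subsidiary by a resident firm (outward FDI) 1339.6; capital account: debt forgiveness received from foreign official creditors 156.0.)

-732.2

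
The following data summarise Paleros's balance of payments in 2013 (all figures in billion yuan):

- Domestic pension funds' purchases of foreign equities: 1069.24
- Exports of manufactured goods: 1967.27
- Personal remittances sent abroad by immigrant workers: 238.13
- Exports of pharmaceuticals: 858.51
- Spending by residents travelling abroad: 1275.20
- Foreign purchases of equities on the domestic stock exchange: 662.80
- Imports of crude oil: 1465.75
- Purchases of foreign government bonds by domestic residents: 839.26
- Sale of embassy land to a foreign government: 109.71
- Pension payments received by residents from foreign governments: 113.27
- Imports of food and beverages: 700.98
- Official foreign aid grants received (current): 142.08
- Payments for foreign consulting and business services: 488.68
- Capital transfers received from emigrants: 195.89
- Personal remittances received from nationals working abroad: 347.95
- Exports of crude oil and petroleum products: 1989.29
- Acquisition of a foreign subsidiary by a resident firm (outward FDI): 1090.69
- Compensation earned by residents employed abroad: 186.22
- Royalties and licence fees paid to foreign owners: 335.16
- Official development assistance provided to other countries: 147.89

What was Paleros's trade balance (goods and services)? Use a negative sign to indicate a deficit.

549.30

Goods: 1989.29 - 1465.75 + 858.51 + 1967.27 - 700.98 = 2648.34
Services: -335.16 - 1275.20 - 488.68 = -2099.04
Trade balance = 2648.34 + (-2099.04) = 549.30
(Excluded from the trade balance — financial account: domestic pension funds' purchases of foreign equities 1069.24, foreign purchases of equities on the domestic stock exchange 662.80, purchases of foreign government bonds by domestic residents 839.26, acquisition of a foreign subsidiary by a resident firm (outward FDI) 1090.69; secondary income: personal remittances sent abroad by immigrant workers 238.13, pension payments received by residents from foreign governments 113.27, official foreign aid grants received (current) 142.08, personal remittances received from nationals working abroad 347.95, official development assistance provided to other countries 147.89; capital account: sale of embassy land to a foreign government 109.71, capital transfers received from emigrants 195.89; primary income: compensation earned by residents employed abroad 186.22.)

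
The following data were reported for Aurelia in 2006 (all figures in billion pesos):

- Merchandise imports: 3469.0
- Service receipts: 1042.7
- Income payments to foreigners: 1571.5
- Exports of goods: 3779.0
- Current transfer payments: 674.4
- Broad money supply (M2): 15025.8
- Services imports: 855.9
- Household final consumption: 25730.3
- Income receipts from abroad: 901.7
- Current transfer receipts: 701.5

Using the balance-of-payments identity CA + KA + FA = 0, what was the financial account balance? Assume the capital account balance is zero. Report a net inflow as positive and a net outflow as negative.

145.9

Goods balance = 3779.0 - 3469.0 = 310.0
Services balance = 1042.7 - 855.9 = 186.8
Trade balance (goods + services) = 310.0 + 186.8 = 496.8
Net primary income = 901.7 - 1571.5 = -669.8
Net secondary income = 701.5 - 674.4 = 27.1
Current account = 496.8 + (-669.8) + 27.1 = -145.9
Financial account = -(-145.9) = 145.9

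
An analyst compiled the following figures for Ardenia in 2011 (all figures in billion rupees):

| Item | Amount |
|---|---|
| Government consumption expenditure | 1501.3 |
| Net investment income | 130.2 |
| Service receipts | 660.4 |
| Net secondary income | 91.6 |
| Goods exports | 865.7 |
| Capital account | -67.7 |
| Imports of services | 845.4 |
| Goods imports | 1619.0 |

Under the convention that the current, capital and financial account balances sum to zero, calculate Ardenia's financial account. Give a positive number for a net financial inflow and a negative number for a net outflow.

Goods balance = 865.7 - 1619.0 = -753.3
Services balance = 660.4 - 845.4 = -185.0
Trade balance (goods + services) = -753.3 + (-185.0) = -938.3
Net primary income = 130.2
Net secondary income = 91.6
Current account = -938.3 + 130.2 + 91.6 = -716.5
Financial account = -(-716.5 + (-67.7)) = 784.2

784.2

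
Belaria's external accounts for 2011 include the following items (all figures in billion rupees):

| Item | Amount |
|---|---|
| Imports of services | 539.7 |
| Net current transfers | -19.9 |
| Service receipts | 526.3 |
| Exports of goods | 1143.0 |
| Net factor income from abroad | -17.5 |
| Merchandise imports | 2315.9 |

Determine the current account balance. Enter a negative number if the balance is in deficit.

-1223.7

Goods balance = 1143.0 - 2315.9 = -1172.9
Services balance = 526.3 - 539.7 = -13.4
Trade balance (goods + services) = -1172.9 + (-13.4) = -1186.3
Net primary income = -17.5
Net secondary income = -19.9
Current account = -1186.3 + (-17.5) + (-19.9) = -1223.7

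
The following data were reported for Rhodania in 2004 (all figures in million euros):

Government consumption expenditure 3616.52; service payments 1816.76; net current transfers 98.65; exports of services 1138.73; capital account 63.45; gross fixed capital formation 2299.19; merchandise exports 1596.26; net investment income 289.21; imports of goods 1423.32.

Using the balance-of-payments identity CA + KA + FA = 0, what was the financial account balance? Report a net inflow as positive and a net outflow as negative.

Goods balance = 1596.26 - 1423.32 = 172.94
Services balance = 1138.73 - 1816.76 = -678.03
Trade balance (goods + services) = 172.94 + (-678.03) = -505.09
Net primary income = 289.21
Net secondary income = 98.65
Current account = -505.09 + 289.21 + 98.65 = -117.23
Financial account = -(-117.23 + 63.45) = 53.78

53.78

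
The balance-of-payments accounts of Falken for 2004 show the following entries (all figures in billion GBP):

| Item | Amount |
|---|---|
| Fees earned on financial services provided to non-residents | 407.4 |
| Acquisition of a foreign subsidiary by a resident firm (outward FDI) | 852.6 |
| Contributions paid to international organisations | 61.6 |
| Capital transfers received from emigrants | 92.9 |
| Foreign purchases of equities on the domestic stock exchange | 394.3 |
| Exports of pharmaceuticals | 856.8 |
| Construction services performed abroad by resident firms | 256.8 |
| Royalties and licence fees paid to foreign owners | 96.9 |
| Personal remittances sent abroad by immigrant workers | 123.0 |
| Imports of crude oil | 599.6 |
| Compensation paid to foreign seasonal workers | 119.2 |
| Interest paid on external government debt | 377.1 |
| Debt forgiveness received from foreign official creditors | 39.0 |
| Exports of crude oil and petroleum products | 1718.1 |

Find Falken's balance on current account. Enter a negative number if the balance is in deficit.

Goods: 1718.1 + 856.8 - 599.6 = 1975.3
Services: 256.8 - 96.9 + 407.4 = 567.3
Primary income: -377.1 - 119.2 = -496.3
Secondary income: -123.0 - 61.6 = -184.6
Current account = 1975.3 + 567.3 + (-496.3) + (-184.6) = 1861.7
(Excluded from the current account — financial account: acquisition of a foreign subsidiary by a resident firm (outward FDI) 852.6, foreign purchases of equities on the domestic stock exchange 394.3; capital account: capital transfers received from emigrants 92.9, debt forgiveness received from foreign official creditors 39.0.)

1861.7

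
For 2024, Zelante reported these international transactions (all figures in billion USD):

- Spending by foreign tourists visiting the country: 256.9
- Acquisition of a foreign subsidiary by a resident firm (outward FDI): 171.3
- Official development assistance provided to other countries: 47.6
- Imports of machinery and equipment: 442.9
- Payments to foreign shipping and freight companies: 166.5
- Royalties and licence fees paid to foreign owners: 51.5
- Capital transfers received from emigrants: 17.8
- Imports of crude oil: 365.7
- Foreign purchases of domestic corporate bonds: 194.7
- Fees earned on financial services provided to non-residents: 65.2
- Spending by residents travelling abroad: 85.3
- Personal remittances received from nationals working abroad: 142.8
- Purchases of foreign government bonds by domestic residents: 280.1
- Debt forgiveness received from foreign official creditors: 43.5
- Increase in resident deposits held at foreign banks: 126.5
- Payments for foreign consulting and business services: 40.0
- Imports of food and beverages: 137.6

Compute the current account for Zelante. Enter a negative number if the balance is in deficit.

Goods: -365.7 - 137.6 - 442.9 = -946.2
Services: -85.3 - 51.5 + 256.9 + 65.2 - 166.5 - 40.0 = -21.2
Secondary income: -47.6 + 142.8 = 95.2
Current account = (-946.2) + (-21.2) + 95.2 = -872.2
(Excluded from the current account — financial account: acquisition of a foreign subsidiary by a resident firm (outward FDI) 171.3, foreign purchases of domestic corporate bonds 194.7, purchases of foreign government bonds by domestic residents 280.1, increase in resident deposits held at foreign banks 126.5; capital account: capital transfers received from emigrants 17.8, debt forgiveness received from foreign official creditors 43.5.)

-872.2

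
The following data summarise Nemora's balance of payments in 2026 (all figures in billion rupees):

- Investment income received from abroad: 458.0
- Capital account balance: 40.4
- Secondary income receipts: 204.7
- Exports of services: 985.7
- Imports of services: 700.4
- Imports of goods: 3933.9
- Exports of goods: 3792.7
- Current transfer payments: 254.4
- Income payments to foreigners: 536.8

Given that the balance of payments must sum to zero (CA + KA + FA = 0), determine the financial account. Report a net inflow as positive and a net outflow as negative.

-56.0

Goods balance = 3792.7 - 3933.9 = -141.2
Services balance = 985.7 - 700.4 = 285.3
Trade balance (goods + services) = -141.2 + 285.3 = 144.1
Net primary income = 458.0 - 536.8 = -78.8
Net secondary income = 204.7 - 254.4 = -49.7
Current account = 144.1 + (-78.8) + (-49.7) = 15.6
Financial account = -(15.6 + 40.4) = -56.0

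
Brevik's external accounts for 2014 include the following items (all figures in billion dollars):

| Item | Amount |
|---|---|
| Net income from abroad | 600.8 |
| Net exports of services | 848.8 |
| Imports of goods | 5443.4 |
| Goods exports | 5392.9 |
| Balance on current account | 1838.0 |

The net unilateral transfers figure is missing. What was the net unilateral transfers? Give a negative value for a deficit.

438.9

Current account = goods balance + services balance + net primary income + net secondary income
Sum of the known components = 1399.1
Net unilateral transfers = CA - (known components) = 1838.0 - 1399.1 = 438.9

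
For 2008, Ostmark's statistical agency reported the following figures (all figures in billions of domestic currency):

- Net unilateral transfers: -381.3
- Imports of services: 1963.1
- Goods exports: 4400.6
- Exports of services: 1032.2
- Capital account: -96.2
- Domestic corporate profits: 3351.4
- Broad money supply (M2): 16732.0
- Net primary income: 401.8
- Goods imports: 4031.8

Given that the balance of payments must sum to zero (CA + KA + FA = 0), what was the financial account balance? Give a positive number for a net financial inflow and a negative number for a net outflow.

Goods balance = 4400.6 - 4031.8 = 368.8
Services balance = 1032.2 - 1963.1 = -930.9
Trade balance (goods + services) = 368.8 + (-930.9) = -562.1
Net primary income = 401.8
Net secondary income = -381.3
Current account = -562.1 + 401.8 + (-381.3) = -541.6
Financial account = -(-541.6 + (-96.2)) = 637.8

637.8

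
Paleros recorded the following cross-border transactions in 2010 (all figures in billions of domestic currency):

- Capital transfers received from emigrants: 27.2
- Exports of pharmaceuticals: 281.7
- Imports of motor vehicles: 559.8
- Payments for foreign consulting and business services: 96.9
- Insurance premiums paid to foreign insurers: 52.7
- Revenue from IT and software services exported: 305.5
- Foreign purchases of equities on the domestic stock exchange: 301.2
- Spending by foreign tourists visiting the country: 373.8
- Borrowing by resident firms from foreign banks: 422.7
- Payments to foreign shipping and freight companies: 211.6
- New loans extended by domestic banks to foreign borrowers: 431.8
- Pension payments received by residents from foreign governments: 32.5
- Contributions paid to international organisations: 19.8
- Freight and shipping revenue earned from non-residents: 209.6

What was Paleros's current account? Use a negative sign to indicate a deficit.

262.3

Goods: 281.7 - 559.8 = -278.1
Services: 209.6 + 373.8 + 305.5 - 96.9 - 211.6 - 52.7 = 527.7
Secondary income: -19.8 + 32.5 = 12.7
Current account = (-278.1) + 527.7 + 12.7 = 262.3
(Excluded from the current account — capital account: capital transfers received from emigrants 27.2; financial account: foreign purchases of equities on the domestic stock exchange 301.2, borrowing by resident firms from foreign banks 422.7, new loans extended by domestic banks to foreign borrowers 431.8.)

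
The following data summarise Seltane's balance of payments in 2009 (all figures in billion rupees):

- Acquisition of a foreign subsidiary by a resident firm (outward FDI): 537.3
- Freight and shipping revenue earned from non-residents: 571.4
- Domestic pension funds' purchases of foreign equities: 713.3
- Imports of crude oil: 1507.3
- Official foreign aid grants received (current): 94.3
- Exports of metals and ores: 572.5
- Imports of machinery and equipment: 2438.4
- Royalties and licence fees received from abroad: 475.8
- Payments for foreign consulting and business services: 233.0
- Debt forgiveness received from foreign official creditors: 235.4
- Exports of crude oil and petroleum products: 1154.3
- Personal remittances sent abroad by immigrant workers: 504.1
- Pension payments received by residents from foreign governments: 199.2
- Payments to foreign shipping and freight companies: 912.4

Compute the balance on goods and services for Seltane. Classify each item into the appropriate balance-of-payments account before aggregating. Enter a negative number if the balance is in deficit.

Goods: -2438.4 - 1507.3 + 572.5 + 1154.3 = -2218.9
Services: -912.4 - 233.0 + 571.4 + 475.8 = -98.2
Trade balance = -2218.9 + (-98.2) = -2317.1
(Excluded from the trade balance — financial account: acquisition of a foreign subsidiary by a resident firm (outward FDI) 537.3, domestic pension funds' purchases of foreign equities 713.3; secondary income: official foreign aid grants received (current) 94.3, personal remittances sent abroad by immigrant workers 504.1, pension payments received by residents from foreign governments 199.2; capital account: debt forgiveness received from foreign official creditors 235.4.)

-2317.1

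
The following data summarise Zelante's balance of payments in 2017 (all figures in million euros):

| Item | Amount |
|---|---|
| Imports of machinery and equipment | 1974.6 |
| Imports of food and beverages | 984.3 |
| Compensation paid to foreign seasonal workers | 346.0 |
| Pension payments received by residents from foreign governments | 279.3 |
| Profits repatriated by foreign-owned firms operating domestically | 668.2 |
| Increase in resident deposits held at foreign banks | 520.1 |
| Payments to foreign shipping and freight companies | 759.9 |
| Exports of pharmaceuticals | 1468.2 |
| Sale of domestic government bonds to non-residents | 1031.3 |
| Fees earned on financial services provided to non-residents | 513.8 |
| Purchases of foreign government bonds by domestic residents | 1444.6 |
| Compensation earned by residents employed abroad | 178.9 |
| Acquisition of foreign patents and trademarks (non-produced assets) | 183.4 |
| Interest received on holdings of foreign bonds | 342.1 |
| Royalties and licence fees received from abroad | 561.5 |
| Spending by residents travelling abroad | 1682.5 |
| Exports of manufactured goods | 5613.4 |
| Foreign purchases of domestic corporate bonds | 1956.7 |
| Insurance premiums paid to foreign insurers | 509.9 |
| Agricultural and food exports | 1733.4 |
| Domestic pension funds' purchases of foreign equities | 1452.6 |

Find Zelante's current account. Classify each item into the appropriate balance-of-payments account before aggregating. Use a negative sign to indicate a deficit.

3765.2

Goods: -1974.6 + 1468.2 + 5613.4 - 984.3 + 1733.4 = 5856.1
Services: -1682.5 - 759.9 + 513.8 - 509.9 + 561.5 = -1877.0
Primary income: -668.2 - 346.0 + 342.1 + 178.9 = -493.2
Secondary income: 279.3
Current account = 5856.1 + (-1877.0) + (-493.2) + 279.3 = 3765.2
(Excluded from the current account — financial account: increase in resident deposits held at foreign banks 520.1, sale of domestic government bonds to non-residents 1031.3, purchases of foreign government bonds by domestic residents 1444.6, foreign purchases of domestic corporate bonds 1956.7, domestic pension funds' purchases of foreign equities 1452.6; capital account: acquisition of foreign patents and trademarks (non-produced assets) 183.4.)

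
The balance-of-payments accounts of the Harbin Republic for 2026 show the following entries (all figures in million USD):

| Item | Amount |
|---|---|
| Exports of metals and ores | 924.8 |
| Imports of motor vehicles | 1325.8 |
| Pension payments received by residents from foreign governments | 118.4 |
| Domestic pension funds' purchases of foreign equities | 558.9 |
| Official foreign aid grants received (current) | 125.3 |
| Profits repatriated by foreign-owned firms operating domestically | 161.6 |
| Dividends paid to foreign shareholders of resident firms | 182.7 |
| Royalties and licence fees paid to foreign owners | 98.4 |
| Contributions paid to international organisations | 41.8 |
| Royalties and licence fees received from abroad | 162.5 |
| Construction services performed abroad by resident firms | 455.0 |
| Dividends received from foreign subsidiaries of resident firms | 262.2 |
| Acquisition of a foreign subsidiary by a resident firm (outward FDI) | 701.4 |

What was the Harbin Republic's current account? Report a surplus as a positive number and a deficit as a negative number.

Goods: 924.8 - 1325.8 = -401.0
Services: 455.0 + 162.5 - 98.4 = 519.1
Primary income: -182.7 + 262.2 - 161.6 = -82.1
Secondary income: 125.3 - 41.8 + 118.4 = 201.9
Current account = (-401.0) + 519.1 + (-82.1) + 201.9 = 237.9
(Excluded from the current account — financial account: domestic pension funds' purchases of foreign equities 558.9, acquisition of a foreign subsidiary by a resident firm (outward FDI) 701.4.)

237.9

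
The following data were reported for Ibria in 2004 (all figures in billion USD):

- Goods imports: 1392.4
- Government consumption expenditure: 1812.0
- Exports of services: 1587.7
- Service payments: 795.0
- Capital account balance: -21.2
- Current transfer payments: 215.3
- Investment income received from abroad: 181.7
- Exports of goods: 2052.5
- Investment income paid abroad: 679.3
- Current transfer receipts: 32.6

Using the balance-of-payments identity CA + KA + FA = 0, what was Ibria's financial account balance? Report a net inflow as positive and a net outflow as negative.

-751.3

Goods balance = 2052.5 - 1392.4 = 660.1
Services balance = 1587.7 - 795.0 = 792.7
Trade balance (goods + services) = 660.1 + 792.7 = 1452.8
Net primary income = 181.7 - 679.3 = -497.6
Net secondary income = 32.6 - 215.3 = -182.7
Current account = 1452.8 + (-497.6) + (-182.7) = 772.5
Financial account = -(772.5 + (-21.2)) = -751.3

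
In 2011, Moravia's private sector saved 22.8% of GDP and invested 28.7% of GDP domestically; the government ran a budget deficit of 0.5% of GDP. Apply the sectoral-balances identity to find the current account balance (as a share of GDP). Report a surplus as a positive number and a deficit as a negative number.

By the sectoral-balances identity, CA = (S_private - I) + (T - G).
Private balance = 22.8 - 28.7 = -5.9
Government balance (T - G) = -0.5
CA = -5.9 + (-0.5) = -6.4

-6.4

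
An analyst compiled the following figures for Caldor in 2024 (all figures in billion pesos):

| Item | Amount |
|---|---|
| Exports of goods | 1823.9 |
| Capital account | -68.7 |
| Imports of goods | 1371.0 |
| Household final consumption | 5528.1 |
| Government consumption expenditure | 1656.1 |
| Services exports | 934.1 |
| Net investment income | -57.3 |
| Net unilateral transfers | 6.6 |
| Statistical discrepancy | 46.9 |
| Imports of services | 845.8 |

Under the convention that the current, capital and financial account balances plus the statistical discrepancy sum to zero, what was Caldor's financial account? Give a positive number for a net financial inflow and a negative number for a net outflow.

-468.7

Goods balance = 1823.9 - 1371.0 = 452.9
Services balance = 934.1 - 845.8 = 88.3
Trade balance (goods + services) = 452.9 + 88.3 = 541.2
Net primary income = -57.3
Net secondary income = 6.6
Current account = 541.2 + (-57.3) + 6.6 = 490.5
Financial account = -(490.5 + (-68.7) + 46.9) = -468.7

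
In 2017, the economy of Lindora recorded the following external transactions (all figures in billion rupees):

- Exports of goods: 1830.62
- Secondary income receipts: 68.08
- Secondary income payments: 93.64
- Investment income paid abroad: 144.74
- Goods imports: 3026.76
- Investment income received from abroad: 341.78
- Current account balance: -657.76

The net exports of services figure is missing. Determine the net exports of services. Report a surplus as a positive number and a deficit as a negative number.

Current account = goods balance + services balance + net primary income + net secondary income
Sum of the known components = -1024.66
Net exports of services = CA - (known components) = -657.76 - (-1024.66) = 366.90

366.90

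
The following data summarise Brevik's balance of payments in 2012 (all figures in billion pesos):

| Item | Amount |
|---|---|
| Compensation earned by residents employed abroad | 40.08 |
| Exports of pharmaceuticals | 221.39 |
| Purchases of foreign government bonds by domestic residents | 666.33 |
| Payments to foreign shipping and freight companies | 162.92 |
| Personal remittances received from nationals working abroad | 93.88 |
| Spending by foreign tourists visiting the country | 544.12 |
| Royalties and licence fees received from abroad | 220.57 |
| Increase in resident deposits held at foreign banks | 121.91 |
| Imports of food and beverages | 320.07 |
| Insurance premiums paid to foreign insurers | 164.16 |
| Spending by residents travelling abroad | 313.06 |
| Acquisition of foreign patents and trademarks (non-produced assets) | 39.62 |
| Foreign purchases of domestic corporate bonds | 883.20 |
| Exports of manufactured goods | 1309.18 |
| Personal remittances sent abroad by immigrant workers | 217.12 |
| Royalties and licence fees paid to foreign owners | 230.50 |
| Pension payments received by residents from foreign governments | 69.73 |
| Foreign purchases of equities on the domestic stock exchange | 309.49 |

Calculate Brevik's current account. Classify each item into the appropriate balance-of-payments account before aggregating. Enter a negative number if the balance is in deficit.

Goods: -320.07 + 221.39 + 1309.18 = 1210.50
Services: -164.16 + 544.12 - 230.50 - 313.06 - 162.92 + 220.57 = -105.95
Primary income: 40.08
Secondary income: 69.73 - 217.12 + 93.88 = -53.51
Current account = 1210.50 + (-105.95) + 40.08 + (-53.51) = 1091.12
(Excluded from the current account — financial account: purchases of foreign government bonds by domestic residents 666.33, increase in resident deposits held at foreign banks 121.91, foreign purchases of domestic corporate bonds 883.20, foreign purchases of equities on the domestic stock exchange 309.49; capital account: acquisition of foreign patents and trademarks (non-produced assets) 39.62.)

1091.12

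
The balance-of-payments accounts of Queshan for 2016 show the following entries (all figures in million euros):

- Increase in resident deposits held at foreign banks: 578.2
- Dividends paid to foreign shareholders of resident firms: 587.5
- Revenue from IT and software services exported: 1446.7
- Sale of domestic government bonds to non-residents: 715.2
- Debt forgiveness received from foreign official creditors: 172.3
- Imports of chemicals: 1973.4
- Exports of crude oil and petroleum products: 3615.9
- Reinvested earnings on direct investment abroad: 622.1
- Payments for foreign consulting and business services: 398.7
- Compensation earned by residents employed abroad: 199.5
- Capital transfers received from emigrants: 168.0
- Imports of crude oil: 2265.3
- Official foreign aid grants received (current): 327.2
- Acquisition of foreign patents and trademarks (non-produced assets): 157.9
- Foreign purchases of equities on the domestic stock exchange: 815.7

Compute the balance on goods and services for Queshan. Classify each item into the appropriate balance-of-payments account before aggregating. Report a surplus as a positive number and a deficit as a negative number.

425.2

Goods: 3615.9 - 1973.4 - 2265.3 = -622.8
Services: 1446.7 - 398.7 = 1048.0
Trade balance = -622.8 + 1048.0 = 425.2
(Excluded from the trade balance — financial account: increase in resident deposits held at foreign banks 578.2, sale of domestic government bonds to non-residents 715.2, foreign purchases of equities on the domestic stock exchange 815.7; primary income: dividends paid to foreign shareholders of resident firms 587.5, reinvested earnings on direct investment abroad 622.1, compensation earned by residents employed abroad 199.5; capital account: debt forgiveness received from foreign official creditors 172.3, capital transfers received from emigrants 168.0, acquisition of foreign patents and trademarks (non-produced assets) 157.9; secondary income: official foreign aid grants received (current) 327.2.)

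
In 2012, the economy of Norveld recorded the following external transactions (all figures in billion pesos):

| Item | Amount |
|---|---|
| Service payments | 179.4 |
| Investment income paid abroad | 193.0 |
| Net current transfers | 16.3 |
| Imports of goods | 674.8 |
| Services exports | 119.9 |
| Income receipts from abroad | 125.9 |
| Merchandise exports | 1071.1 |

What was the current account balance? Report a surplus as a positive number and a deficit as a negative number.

Goods balance = 1071.1 - 674.8 = 396.3
Services balance = 119.9 - 179.4 = -59.5
Trade balance (goods + services) = 396.3 + (-59.5) = 336.8
Net primary income = 125.9 - 193.0 = -67.1
Net secondary income = 16.3
Current account = 336.8 + (-67.1) + 16.3 = 286.0

286.0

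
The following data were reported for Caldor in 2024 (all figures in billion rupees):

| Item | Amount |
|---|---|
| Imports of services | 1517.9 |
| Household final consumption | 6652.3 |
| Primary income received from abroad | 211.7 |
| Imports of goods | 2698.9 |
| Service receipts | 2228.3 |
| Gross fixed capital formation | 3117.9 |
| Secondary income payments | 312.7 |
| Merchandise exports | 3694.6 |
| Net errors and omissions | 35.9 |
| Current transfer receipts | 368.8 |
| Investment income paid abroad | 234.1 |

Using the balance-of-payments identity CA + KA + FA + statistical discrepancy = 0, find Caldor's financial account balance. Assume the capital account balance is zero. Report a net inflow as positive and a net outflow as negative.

Goods balance = 3694.6 - 2698.9 = 995.7
Services balance = 2228.3 - 1517.9 = 710.4
Trade balance (goods + services) = 995.7 + 710.4 = 1706.1
Net primary income = 211.7 - 234.1 = -22.4
Net secondary income = 368.8 - 312.7 = 56.1
Current account = 1706.1 + (-22.4) + 56.1 = 1739.8
Financial account = -(1739.8 + 35.9) = -1775.7

-1775.7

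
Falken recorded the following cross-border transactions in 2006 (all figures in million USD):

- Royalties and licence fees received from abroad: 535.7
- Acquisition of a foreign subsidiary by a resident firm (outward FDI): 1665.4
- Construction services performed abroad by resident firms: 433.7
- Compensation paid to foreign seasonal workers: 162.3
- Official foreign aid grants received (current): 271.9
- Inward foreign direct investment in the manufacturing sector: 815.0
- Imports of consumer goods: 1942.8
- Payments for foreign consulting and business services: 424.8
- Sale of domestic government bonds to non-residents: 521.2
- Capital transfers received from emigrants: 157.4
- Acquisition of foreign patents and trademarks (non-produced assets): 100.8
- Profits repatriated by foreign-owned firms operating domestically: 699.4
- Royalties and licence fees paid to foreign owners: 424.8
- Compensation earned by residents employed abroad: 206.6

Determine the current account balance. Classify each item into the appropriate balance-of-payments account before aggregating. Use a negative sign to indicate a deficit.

-2206.2

Goods: -1942.8
Services: -424.8 + 535.7 - 424.8 + 433.7 = 119.8
Primary income: 206.6 - 162.3 - 699.4 = -655.1
Secondary income: 271.9
Current account = (-1942.8) + 119.8 + (-655.1) + 271.9 = -2206.2
(Excluded from the current account — financial account: acquisition of a foreign subsidiary by a resident firm (outward FDI) 1665.4, inward foreign direct investment in the manufacturing sector 815.0, sale of domestic government bonds to non-residents 521.2; capital account: capital transfers received from emigrants 157.4, acquisition of foreign patents and trademarks (non-produced assets) 100.8.)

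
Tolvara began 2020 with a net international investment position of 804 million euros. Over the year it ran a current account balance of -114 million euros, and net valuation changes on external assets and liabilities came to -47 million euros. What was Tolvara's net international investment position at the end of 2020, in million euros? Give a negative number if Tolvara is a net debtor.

643

Change in NIIP = current account + net valuation change = -114 + (-47) = -161
End-of-year NIIP = 804 + (-161) = 643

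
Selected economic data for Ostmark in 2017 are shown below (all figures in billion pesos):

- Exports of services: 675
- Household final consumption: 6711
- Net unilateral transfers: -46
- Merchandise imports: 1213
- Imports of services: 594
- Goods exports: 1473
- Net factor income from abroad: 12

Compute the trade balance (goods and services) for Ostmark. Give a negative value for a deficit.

341

Goods balance = 1473 - 1213 = 260
Services balance = 675 - 594 = 81
Trade balance (goods + services) = 260 + 81 = 341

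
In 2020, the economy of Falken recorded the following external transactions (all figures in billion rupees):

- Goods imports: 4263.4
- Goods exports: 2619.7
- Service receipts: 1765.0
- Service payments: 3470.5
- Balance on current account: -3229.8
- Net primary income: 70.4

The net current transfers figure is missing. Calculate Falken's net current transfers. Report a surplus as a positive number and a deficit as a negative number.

49.0

Current account = goods balance + services balance + net primary income + net secondary income
Sum of the known components = -3278.8
Net current transfers = CA - (known components) = -3229.8 - (-3278.8) = 49.0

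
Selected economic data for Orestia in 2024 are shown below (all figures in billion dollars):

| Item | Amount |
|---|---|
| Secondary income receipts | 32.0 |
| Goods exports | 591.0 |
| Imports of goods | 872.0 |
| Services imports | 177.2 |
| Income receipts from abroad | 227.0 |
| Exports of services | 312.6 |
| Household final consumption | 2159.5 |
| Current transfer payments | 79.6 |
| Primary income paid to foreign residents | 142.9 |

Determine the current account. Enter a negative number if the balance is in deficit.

-109.1

Goods balance = 591.0 - 872.0 = -281.0
Services balance = 312.6 - 177.2 = 135.4
Trade balance (goods + services) = -281.0 + 135.4 = -145.6
Net primary income = 227.0 - 142.9 = 84.1
Net secondary income = 32.0 - 79.6 = -47.6
Current account = -145.6 + 84.1 + (-47.6) = -109.1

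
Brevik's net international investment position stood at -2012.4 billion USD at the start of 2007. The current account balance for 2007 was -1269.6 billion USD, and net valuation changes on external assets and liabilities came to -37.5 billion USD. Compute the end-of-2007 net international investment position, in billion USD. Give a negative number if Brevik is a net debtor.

-3319.5

Change in NIIP = current account + net valuation change = -1269.6 + (-37.5) = -1307.1
End-of-year NIIP = -2012.4 + (-1307.1) = -3319.5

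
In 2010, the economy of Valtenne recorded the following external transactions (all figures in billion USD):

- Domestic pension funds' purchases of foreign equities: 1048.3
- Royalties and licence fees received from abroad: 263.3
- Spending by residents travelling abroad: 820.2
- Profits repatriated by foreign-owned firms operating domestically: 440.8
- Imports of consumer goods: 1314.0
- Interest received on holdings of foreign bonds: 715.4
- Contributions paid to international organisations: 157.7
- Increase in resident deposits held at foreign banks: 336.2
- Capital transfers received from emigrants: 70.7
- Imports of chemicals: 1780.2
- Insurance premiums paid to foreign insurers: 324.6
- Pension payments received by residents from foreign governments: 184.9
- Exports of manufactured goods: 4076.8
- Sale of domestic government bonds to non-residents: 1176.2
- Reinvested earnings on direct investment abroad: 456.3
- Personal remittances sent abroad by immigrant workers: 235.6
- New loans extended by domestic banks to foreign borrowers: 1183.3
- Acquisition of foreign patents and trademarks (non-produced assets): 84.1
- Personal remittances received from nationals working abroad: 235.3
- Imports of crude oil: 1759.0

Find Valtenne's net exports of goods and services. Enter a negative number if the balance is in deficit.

-1657.9

Goods: -1314.0 - 1759.0 + 4076.8 - 1780.2 = -776.4
Services: 263.3 - 820.2 - 324.6 = -881.5
Trade balance = -776.4 + (-881.5) = -1657.9
(Excluded from the trade balance — financial account: domestic pension funds' purchases of foreign equities 1048.3, increase in resident deposits held at foreign banks 336.2, sale of domestic government bonds to non-residents 1176.2, new loans extended by domestic banks to foreign borrowers 1183.3; primary income: profits repatriated by foreign-owned firms operating domestically 440.8, interest received on holdings of foreign bonds 715.4, reinvested earnings on direct investment abroad 456.3; secondary income: contributions paid to international organisations 157.7, pension payments received by residents from foreign governments 184.9, personal remittances sent abroad by immigrant workers 235.6, personal remittances received from nationals working abroad 235.3; capital account: capital transfers received from emigrants 70.7, acquisition of foreign patents and trademarks (non-produced assets) 84.1.)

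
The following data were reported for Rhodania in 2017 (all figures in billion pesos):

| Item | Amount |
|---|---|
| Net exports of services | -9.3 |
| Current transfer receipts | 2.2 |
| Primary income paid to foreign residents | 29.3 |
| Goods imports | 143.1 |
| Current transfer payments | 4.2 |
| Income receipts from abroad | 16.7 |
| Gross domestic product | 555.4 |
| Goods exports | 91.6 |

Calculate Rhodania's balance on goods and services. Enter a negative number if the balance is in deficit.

-60.8

Goods balance = 91.6 - 143.1 = -51.5
Services balance = -9.3
Trade balance (goods + services) = -51.5 + (-9.3) = -60.8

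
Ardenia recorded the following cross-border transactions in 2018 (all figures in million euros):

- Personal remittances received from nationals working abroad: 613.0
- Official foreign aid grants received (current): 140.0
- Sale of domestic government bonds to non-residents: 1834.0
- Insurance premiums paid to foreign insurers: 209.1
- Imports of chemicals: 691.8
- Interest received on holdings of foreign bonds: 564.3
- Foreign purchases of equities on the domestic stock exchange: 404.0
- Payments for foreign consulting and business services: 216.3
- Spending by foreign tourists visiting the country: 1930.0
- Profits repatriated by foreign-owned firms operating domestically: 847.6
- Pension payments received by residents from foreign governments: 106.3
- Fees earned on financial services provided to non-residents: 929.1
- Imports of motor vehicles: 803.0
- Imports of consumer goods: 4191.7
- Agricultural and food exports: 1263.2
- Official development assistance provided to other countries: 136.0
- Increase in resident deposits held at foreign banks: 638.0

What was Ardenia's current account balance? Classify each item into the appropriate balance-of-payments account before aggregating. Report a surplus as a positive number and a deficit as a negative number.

-1549.6

Goods: -4191.7 + 1263.2 - 803.0 - 691.8 = -4423.3
Services: -209.1 - 216.3 + 1930.0 + 929.1 = 2433.7
Primary income: -847.6 + 564.3 = -283.3
Secondary income: 140.0 + 613.0 + 106.3 - 136.0 = 723.3
Current account = (-4423.3) + 2433.7 + (-283.3) + 723.3 = -1549.6
(Excluded from the current account — financial account: sale of domestic government bonds to non-residents 1834.0, foreign purchases of equities on the domestic stock exchange 404.0, increase in resident deposits held at foreign banks 638.0.)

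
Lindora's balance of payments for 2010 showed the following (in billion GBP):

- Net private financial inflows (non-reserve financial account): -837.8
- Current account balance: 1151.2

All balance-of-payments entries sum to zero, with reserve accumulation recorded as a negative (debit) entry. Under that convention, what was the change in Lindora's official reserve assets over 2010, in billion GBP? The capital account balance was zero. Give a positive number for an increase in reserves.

313.4

Official reserve transactions balance = -(1151.2 + (-837.8)) = -313.4
An accumulation of reserves is recorded as a debit (negative entry), so the change in the stock of reserves is the negative of that balance.
Change in official reserves = -(-313.4) = 313.4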